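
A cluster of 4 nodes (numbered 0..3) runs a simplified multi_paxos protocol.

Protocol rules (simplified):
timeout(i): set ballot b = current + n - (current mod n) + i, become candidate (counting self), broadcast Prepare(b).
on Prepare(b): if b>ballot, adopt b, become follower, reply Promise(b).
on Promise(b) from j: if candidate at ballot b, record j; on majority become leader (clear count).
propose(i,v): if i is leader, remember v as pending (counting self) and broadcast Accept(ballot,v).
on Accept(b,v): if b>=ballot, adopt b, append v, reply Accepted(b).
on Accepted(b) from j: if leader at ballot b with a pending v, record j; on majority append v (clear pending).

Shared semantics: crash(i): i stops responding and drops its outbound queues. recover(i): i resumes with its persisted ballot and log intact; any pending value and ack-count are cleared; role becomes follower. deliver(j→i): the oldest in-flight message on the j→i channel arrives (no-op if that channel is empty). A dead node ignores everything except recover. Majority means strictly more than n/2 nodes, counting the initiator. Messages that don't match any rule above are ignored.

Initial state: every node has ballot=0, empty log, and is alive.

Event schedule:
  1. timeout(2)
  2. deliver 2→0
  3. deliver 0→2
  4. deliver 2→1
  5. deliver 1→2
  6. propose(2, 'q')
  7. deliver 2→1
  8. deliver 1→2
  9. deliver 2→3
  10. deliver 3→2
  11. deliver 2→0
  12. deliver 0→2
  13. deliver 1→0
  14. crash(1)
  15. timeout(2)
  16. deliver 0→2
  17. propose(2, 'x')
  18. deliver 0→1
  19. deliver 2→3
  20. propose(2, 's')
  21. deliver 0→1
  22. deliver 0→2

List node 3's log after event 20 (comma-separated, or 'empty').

e1 timeout(2): 2[cand,b=6,-]
e2 deliver 2→0: 0[foll,b=6,-]
e3 deliver 0→2: ·
e4 deliver 2→1: 1[foll,b=6,-]
e5 deliver 1→2: 2[lead,b=6,-]
e6 propose(2,'q'): ·
e7 deliver 2→1: 1[foll,b=6,q]
e8 deliver 1→2: ·
e9 deliver 2→3: 3[foll,b=6,-]
e10 deliver 3→2: ·
e11 deliver 2→0: 0[foll,b=6,q]
e12 deliver 0→2: 2[lead,b=6,q]
e13 deliver 1→0: ·
e14 crash(1): 1[✗foll,b=6,q]
e15 timeout(2): 2[cand,b=10,q]
e16 deliver 0→2: ·
e17 propose(2,'x'): ·
e18 deliver 0→1: ·
e19 deliver 2→3: 3[foll,b=6,q]
e20 propose(2,'s'): ·

q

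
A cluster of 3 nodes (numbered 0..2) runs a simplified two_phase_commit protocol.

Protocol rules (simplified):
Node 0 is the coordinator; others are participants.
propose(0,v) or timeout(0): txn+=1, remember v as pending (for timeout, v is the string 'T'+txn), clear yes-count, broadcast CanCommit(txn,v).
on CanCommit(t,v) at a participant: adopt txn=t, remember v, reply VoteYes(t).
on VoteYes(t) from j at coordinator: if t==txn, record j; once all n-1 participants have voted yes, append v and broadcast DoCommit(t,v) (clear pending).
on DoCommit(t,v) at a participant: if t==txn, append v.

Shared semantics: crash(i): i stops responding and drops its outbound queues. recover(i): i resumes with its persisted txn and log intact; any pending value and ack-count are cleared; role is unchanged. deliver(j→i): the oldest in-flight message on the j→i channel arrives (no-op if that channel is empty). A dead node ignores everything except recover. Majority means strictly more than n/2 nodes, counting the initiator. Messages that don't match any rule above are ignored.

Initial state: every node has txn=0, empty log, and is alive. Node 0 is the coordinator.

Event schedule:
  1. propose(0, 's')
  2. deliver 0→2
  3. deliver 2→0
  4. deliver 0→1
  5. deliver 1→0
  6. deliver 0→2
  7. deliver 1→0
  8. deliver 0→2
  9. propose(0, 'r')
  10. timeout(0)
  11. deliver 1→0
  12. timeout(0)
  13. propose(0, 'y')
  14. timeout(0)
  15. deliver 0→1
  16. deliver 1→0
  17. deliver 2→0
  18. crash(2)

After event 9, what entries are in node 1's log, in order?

after 1 — propose(0,'s'): n0:coor/t1/[-]
after 2 — deliver 0→2: n2:part/t1/[-]
after 3 — deliver 2→0: ·
after 4 — deliver 0→1: n1:part/t1/[-]
after 5 — deliver 1→0: n0:coor/t1/[s]
after 6 — deliver 0→2: n2:part/t1/[s]
after 7 — deliver 1→0: ·
after 8 — deliver 0→2: ·
after 9 — propose(0,'r'): n0:coor/t2/[s]

empty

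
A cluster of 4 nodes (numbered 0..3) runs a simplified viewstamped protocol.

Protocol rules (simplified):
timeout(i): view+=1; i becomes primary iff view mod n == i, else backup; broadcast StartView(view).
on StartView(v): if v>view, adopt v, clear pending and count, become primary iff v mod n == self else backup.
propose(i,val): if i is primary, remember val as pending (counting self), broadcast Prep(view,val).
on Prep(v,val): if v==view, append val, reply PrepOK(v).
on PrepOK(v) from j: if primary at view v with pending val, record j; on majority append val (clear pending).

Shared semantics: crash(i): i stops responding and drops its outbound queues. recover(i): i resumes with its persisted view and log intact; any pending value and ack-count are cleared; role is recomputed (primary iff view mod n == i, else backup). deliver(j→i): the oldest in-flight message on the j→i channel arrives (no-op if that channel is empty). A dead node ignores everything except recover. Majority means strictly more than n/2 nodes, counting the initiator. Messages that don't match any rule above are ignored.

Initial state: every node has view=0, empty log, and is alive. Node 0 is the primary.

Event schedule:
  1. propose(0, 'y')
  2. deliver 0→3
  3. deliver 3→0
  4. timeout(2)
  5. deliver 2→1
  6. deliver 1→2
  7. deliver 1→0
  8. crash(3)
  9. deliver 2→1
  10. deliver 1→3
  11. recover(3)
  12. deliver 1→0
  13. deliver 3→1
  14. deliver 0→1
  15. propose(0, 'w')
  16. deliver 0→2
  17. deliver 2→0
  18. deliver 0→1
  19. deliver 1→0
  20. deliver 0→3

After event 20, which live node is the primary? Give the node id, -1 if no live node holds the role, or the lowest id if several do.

1. propose(0,'y'):  nop
2. deliver 0→3:  <3:back v0 y>
3. deliver 3→0:  nop
4. timeout(2):  <2:back v1 ->
5. deliver 2→1:  <1:prim v1 ->
6. deliver 1→2:  nop
7. deliver 1→0:  nop
8. crash(3):  <3:✗back v0 y>
9. deliver 2→1:  nop
10. deliver 1→3:  nop
11. recover(3):  <3:back v0 y>
12. deliver 1→0:  nop
13. deliver 3→1:  nop
14. deliver 0→1:  nop
15. propose(0,'w'):  nop
16. deliver 0→2:  nop
17. deliver 2→0:  <0:back v1 ->
18. deliver 0→1:  nop
19. deliver 1→0:  nop
20. deliver 0→3:  <3:back v0 y,w>

1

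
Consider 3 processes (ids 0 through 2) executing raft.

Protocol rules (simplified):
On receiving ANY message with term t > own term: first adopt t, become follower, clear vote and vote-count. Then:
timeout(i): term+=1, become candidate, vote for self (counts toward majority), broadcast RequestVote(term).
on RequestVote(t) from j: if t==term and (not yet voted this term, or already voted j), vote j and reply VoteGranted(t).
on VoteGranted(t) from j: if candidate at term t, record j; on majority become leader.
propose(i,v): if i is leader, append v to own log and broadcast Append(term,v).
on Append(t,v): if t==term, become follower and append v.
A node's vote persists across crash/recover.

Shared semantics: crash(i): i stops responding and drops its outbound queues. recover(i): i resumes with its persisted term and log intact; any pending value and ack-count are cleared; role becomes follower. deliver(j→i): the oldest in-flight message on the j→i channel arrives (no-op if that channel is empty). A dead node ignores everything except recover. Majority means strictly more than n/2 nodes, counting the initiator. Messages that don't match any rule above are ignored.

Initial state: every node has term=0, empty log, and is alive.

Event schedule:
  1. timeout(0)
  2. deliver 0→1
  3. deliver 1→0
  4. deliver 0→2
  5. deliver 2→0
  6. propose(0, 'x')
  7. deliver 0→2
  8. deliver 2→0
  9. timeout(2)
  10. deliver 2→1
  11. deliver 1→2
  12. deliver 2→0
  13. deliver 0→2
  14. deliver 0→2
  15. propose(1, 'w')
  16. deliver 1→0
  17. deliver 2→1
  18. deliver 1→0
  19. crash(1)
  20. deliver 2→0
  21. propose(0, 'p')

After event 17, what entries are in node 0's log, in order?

step 1 timeout(0): 0={cand,t=1,log=-}
step 2 deliver 0→1: 1={foll,t=1,log=-}
step 3 deliver 1→0: 0={lead,t=1,log=-}
step 4 deliver 0→2: 2={foll,t=1,log=-}
step 5 deliver 2→0: —
step 6 propose(0,'x'): 0={lead,t=1,log=x}
step 7 deliver 0→2: 2={foll,t=1,log=x}
step 8 deliver 2→0: —
step 9 timeout(2): 2={cand,t=2,log=x}
step 10 deliver 2→1: 1={foll,t=2,log=-}
step 11 deliver 1→2: 2={lead,t=2,log=x}
step 12 deliver 2→0: 0={foll,t=2,log=x}
step 13 deliver 0→2: —
step 14 deliver 0→2: —
step 15 propose(1,'w'): —
step 16 deliver 1→0: —
step 17 deliver 2→1: —

x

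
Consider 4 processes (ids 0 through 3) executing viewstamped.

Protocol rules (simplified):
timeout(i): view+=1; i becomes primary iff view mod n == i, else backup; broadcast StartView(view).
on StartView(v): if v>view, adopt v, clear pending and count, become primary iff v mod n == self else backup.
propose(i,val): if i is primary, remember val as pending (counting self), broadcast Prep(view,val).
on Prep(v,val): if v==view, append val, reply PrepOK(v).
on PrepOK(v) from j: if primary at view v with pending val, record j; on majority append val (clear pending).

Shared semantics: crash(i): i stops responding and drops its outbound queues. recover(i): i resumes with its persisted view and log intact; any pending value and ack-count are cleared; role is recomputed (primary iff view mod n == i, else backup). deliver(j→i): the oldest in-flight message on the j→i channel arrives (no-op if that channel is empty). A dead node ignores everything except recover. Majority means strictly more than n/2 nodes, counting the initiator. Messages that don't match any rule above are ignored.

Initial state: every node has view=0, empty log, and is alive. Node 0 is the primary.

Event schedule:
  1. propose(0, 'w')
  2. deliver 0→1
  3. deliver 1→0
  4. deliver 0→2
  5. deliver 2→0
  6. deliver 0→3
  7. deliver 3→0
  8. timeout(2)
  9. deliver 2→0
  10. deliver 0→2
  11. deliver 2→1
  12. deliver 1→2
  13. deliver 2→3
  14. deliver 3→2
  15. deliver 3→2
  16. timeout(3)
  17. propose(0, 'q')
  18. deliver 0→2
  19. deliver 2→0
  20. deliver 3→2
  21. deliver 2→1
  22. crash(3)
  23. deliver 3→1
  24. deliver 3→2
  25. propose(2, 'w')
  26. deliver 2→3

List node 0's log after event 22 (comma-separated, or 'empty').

w

e1 propose(0,'w'): ·
e2 deliver 0→1: 1[back,v=0,w]
e3 deliver 1→0: ·
e4 deliver 0→2: 2[back,v=0,w]
e5 deliver 2→0: 0[prim,v=0,w]
e6 deliver 0→3: 3[back,v=0,w]
e7 deliver 3→0: ·
e8 timeout(2): 2[back,v=1,w]
e9 deliver 2→0: 0[back,v=1,w]
e10 deliver 0→2: ·
e11 deliver 2→1: 1[prim,v=1,w]
e12 deliver 1→2: ·
e13 deliver 2→3: 3[back,v=1,w]
e14 deliver 3→2: ·
e15 deliver 3→2: ·
e16 timeout(3): 3[back,v=2,w]
e17 propose(0,'q'): ·
e18 deliver 0→2: ·
e19 deliver 2→0: ·
e20 deliver 3→2: 2[prim,v=2,w]
e21 deliver 2→1: ·
e22 crash(3): 3[✗back,v=2,w]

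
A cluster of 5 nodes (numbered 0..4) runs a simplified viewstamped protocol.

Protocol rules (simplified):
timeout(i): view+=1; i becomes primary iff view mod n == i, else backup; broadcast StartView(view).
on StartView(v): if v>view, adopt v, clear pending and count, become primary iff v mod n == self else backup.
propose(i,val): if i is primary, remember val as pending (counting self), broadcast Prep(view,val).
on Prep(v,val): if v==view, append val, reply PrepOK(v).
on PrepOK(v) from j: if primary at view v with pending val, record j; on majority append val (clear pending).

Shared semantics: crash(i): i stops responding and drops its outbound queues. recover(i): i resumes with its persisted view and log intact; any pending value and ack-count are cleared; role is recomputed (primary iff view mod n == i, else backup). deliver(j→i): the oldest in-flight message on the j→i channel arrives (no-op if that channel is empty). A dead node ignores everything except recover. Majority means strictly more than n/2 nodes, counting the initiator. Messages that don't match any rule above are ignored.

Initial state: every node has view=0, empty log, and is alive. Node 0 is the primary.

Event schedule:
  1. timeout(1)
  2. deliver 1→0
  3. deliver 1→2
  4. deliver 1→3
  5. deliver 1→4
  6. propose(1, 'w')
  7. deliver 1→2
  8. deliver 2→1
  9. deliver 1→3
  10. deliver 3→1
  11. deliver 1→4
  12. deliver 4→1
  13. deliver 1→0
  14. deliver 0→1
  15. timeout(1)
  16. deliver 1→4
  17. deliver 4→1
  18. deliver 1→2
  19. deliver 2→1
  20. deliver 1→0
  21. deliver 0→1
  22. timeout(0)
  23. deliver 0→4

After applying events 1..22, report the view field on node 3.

1

e1 timeout(1): 1[prim,v=1,-]
e2 deliver 1→0: 0[back,v=1,-]
e3 deliver 1→2: 2[back,v=1,-]
e4 deliver 1→3: 3[back,v=1,-]
e5 deliver 1→4: 4[back,v=1,-]
e6 propose(1,'w'): ·
e7 deliver 1→2: 2[back,v=1,w]
e8 deliver 2→1: ·
e9 deliver 1→3: 3[back,v=1,w]
e10 deliver 3→1: 1[prim,v=1,w]
e11 deliver 1→4: 4[back,v=1,w]
e12 deliver 4→1: ·
e13 deliver 1→0: 0[back,v=1,w]
e14 deliver 0→1: ·
e15 timeout(1): 1[back,v=2,w]
e16 deliver 1→4: 4[back,v=2,w]
e17 deliver 4→1: ·
e18 deliver 1→2: 2[prim,v=2,w]
e19 deliver 2→1: ·
e20 deliver 1→0: 0[back,v=2,w]
e21 deliver 0→1: ·
e22 timeout(0): 0[back,v=3,w]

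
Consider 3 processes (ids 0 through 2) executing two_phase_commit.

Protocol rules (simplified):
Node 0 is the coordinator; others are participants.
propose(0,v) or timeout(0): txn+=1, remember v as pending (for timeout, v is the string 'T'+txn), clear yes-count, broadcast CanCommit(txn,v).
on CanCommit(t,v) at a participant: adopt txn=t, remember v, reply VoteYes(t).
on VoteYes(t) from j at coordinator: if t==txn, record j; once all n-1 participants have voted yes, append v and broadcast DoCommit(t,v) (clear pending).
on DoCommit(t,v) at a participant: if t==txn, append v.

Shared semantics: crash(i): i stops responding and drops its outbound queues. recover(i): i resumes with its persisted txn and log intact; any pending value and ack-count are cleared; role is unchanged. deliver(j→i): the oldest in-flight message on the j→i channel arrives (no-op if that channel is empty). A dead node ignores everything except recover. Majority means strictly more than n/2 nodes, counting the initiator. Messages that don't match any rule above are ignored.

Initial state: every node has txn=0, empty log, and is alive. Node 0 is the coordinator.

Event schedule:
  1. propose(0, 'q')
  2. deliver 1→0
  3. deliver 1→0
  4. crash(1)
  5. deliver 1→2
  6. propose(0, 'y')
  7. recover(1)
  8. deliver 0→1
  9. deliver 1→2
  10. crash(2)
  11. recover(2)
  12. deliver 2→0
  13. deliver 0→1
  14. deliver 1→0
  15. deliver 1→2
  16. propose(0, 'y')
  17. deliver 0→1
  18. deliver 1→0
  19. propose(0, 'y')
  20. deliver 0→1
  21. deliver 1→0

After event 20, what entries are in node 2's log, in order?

after 1 — propose(0,'q'): n0:coor/t1/[-]
after 2 — deliver 1→0: ·
after 3 — deliver 1→0: ·
after 4 — crash(1): n1:✗part/t0/[-]
after 5 — deliver 1→2: ·
after 6 — propose(0,'y'): n0:coor/t2/[-]
after 7 — recover(1): n1:part/t0/[-]
after 8 — deliver 0→1: n1:part/t1/[-]
after 9 — deliver 1→2: ·
after 10 — crash(2): n2:✗part/t0/[-]
after 11 — recover(2): n2:part/t0/[-]
after 12 — deliver 2→0: ·
after 13 — deliver 0→1: n1:part/t2/[-]
after 14 — deliver 1→0: ·
after 15 — deliver 1→2: ·
after 16 — propose(0,'y'): n0:coor/t3/[-]
after 17 — deliver 0→1: n1:part/t3/[-]
after 18 — deliver 1→0: ·
after 19 — propose(0,'y'): n0:coor/t4/[-]
after 20 — deliver 0→1: n1:part/t4/[-]

empty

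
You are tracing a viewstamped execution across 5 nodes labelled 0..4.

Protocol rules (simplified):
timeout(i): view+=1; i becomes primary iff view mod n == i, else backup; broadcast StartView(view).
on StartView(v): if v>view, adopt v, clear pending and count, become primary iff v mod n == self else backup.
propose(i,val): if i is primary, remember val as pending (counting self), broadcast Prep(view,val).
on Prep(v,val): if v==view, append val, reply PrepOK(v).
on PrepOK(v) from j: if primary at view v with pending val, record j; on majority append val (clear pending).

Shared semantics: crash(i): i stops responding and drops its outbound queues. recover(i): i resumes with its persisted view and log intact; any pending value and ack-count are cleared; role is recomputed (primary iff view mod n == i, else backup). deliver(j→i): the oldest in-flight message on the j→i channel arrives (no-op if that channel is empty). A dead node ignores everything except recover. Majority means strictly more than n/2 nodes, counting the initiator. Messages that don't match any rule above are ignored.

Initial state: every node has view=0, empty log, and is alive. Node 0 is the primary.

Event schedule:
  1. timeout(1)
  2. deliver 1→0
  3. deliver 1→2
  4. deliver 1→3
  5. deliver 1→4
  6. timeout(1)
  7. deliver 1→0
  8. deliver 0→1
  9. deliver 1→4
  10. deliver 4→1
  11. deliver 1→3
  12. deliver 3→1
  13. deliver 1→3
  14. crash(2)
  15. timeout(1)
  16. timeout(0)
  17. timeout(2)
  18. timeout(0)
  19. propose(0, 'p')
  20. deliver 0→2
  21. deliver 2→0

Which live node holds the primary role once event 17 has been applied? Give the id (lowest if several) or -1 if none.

after 1 — timeout(1): n1:prim/v1/[-]
after 2 — deliver 1→0: n0:back/v1/[-]
after 3 — deliver 1→2: n2:back/v1/[-]
after 4 — deliver 1→3: n3:back/v1/[-]
after 5 — deliver 1→4: n4:back/v1/[-]
after 6 — timeout(1): n1:back/v2/[-]
after 7 — deliver 1→0: n0:back/v2/[-]
after 8 — deliver 0→1: ·
after 9 — deliver 1→4: n4:back/v2/[-]
after 10 — deliver 4→1: ·
after 11 — deliver 1→3: n3:back/v2/[-]
after 12 — deliver 3→1: ·
after 13 — deliver 1→3: ·
after 14 — crash(2): n2:✗back/v1/[-]
after 15 — timeout(1): n1:back/v3/[-]
after 16 — timeout(0): n0:back/v3/[-]
after 17 — timeout(2): ·

-1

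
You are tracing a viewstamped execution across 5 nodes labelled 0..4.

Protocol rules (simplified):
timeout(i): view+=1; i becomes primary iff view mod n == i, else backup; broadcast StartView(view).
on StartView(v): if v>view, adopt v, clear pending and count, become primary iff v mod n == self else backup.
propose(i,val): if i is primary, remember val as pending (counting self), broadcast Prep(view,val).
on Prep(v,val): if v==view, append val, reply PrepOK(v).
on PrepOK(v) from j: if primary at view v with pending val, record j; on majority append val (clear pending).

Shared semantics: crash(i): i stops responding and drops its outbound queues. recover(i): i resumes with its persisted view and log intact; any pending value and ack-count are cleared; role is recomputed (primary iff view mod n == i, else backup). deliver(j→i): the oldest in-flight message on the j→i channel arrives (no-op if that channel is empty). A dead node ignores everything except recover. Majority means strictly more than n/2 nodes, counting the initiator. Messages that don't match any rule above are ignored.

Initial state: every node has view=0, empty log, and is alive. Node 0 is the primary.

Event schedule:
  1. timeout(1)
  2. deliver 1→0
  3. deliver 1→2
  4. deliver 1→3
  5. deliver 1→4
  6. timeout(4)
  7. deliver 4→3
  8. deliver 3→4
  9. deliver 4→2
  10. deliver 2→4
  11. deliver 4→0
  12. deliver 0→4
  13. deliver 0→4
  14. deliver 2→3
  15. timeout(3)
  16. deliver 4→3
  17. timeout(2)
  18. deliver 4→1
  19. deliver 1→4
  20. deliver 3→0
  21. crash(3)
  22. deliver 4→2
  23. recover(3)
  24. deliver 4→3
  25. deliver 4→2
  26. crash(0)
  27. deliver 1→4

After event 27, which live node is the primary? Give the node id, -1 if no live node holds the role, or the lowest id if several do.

3

[1] timeout(1) → N1(prim v1 [-])
[2] deliver 1→0 → N0(back v1 [-])
[3] deliver 1→2 → N2(back v1 [-])
[4] deliver 1→3 → N3(back v1 [-])
[5] deliver 1→4 → N4(back v1 [-])
[6] timeout(4) → N4(back v2 [-])
[7] deliver 4→3 → N3(back v2 [-])
[8] deliver 3→4 → ∅
[9] deliver 4→2 → N2(prim v2 [-])
[10] deliver 2→4 → ∅
[11] deliver 4→0 → N0(back v2 [-])
[12] deliver 0→4 → ∅
[13] deliver 0→4 → ∅
[14] deliver 2→3 → ∅
[15] timeout(3) → N3(prim v3 [-])
[16] deliver 4→3 → ∅
[17] timeout(2) → N2(back v3 [-])
[18] deliver 4→1 → N1(back v2 [-])
[19] deliver 1→4 → ∅
[20] deliver 3→0 → N0(back v3 [-])
[21] crash(3) → N3(✗prim v3 [-])
[22] deliver 4→2 → ∅
[23] recover(3) → N3(prim v3 [-])
[24] deliver 4→3 → ∅
[25] deliver 4→2 → ∅
[26] crash(0) → N0(✗back v3 [-])
[27] deliver 1→4 → ∅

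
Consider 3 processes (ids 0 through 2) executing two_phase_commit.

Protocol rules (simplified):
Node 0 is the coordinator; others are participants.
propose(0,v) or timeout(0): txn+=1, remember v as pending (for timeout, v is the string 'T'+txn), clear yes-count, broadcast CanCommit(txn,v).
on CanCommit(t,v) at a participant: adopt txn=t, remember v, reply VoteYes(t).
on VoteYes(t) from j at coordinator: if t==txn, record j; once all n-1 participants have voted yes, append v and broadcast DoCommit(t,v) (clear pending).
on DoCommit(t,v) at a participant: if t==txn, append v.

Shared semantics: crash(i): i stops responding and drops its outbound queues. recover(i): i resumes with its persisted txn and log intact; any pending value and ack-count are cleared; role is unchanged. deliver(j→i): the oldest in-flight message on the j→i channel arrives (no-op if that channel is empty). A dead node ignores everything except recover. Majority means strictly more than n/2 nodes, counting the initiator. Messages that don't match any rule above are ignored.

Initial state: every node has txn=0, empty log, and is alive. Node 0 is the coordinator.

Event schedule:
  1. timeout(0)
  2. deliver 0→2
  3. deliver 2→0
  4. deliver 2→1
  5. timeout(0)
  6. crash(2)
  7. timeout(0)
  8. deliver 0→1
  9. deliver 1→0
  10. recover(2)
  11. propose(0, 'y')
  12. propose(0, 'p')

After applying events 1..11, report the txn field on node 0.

e1 timeout(0): 0[coor,t=1,-]
e2 deliver 0→2: 2[part,t=1,-]
e3 deliver 2→0: ·
e4 deliver 2→1: ·
e5 timeout(0): 0[coor,t=2,-]
e6 crash(2): 2[✗part,t=1,-]
e7 timeout(0): 0[coor,t=3,-]
e8 deliver 0→1: 1[part,t=1,-]
e9 deliver 1→0: ·
e10 recover(2): 2[part,t=1,-]
e11 propose(0,'y'): 0[coor,t=4,-]

4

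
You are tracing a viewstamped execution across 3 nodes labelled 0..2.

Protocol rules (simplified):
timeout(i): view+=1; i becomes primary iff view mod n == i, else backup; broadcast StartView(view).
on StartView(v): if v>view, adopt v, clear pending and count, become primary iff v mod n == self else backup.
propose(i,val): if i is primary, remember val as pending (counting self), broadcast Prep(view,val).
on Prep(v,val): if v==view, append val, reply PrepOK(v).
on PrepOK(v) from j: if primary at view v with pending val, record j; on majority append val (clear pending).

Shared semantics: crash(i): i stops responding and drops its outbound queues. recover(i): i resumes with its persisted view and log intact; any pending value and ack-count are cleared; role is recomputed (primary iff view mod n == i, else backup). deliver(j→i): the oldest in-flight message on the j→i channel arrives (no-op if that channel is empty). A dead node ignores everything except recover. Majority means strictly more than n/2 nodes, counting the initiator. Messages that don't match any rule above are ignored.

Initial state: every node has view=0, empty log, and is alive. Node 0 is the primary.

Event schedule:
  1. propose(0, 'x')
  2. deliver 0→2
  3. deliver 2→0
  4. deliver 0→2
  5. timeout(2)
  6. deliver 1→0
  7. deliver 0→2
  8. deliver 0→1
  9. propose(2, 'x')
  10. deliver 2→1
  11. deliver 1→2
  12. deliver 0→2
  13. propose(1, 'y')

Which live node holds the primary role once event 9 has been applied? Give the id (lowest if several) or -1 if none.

0

step 1 propose(0,'x'): —
step 2 deliver 0→2: 2={back,v=0,log=x}
step 3 deliver 2→0: 0={prim,v=0,log=x}
step 4 deliver 0→2: —
step 5 timeout(2): 2={back,v=1,log=x}
step 6 deliver 1→0: —
step 7 deliver 0→2: —
step 8 deliver 0→1: 1={back,v=0,log=x}
step 9 propose(2,'x'): —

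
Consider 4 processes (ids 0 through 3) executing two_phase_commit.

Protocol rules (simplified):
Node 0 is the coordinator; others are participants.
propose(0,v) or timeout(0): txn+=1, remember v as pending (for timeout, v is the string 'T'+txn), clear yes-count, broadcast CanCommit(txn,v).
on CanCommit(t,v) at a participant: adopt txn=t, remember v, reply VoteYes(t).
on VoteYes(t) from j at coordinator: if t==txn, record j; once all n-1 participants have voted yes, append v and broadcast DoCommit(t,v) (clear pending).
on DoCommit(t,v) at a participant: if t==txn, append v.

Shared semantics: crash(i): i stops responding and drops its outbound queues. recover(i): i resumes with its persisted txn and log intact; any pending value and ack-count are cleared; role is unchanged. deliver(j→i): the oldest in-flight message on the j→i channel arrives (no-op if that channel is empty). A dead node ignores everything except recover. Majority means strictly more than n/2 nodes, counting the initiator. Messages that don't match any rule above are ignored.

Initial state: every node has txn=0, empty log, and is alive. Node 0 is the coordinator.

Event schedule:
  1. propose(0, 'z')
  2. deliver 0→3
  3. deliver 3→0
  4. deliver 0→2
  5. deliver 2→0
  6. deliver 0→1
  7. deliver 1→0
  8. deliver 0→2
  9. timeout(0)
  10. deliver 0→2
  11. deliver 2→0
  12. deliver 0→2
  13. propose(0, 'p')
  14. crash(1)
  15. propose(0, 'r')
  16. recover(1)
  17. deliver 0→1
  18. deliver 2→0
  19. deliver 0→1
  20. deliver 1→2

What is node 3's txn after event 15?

1

1. propose(0,'z'):  <0:coor t1 ->
2. deliver 0→3:  <3:part t1 ->
3. deliver 3→0:  nop
4. deliver 0→2:  <2:part t1 ->
5. deliver 2→0:  nop
6. deliver 0→1:  <1:part t1 ->
7. deliver 1→0:  <0:coor t1 z>
8. deliver 0→2:  <2:part t1 z>
9. timeout(0):  <0:coor t2 z>
10. deliver 0→2:  <2:part t2 z>
11. deliver 2→0:  nop
12. deliver 0→2:  nop
13. propose(0,'p'):  <0:coor t3 z>
14. crash(1):  <1:✗part t1 ->
15. propose(0,'r'):  <0:coor t4 z>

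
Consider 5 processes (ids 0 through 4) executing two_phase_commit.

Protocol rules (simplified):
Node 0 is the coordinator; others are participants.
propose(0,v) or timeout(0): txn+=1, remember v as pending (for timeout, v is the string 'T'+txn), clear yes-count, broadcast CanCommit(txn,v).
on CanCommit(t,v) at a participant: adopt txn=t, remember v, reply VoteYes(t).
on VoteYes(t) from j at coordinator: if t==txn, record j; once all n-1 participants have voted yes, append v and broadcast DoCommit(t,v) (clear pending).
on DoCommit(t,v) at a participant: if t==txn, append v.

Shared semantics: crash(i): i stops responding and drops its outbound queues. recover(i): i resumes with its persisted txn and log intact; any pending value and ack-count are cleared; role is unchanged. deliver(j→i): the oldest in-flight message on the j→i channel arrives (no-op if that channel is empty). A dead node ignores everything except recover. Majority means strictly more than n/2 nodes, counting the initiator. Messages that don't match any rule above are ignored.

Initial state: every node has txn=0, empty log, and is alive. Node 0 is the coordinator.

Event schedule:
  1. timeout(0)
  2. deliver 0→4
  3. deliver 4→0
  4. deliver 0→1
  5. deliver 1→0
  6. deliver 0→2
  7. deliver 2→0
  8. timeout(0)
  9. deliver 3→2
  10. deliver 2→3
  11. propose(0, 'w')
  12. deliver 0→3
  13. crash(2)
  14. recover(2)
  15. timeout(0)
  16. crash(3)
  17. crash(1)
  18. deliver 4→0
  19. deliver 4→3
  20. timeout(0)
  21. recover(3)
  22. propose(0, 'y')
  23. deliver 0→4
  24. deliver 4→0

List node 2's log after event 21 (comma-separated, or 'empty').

empty

after 1 — timeout(0): n0:coor/t1/[-]
after 2 — deliver 0→4: n4:part/t1/[-]
after 3 — deliver 4→0: ·
after 4 — deliver 0→1: n1:part/t1/[-]
after 5 — deliver 1→0: ·
after 6 — deliver 0→2: n2:part/t1/[-]
after 7 — deliver 2→0: ·
after 8 — timeout(0): n0:coor/t2/[-]
after 9 — deliver 3→2: ·
after 10 — deliver 2→3: ·
after 11 — propose(0,'w'): n0:coor/t3/[-]
after 12 — deliver 0→3: n3:part/t1/[-]
after 13 — crash(2): n2:✗part/t1/[-]
after 14 — recover(2): n2:part/t1/[-]
after 15 — timeout(0): n0:coor/t4/[-]
after 16 — crash(3): n3:✗part/t1/[-]
after 17 — crash(1): n1:✗part/t1/[-]
after 18 — deliver 4→0: ·
after 19 — deliver 4→3: ·
after 20 — timeout(0): n0:coor/t5/[-]
after 21 — recover(3): n3:part/t1/[-]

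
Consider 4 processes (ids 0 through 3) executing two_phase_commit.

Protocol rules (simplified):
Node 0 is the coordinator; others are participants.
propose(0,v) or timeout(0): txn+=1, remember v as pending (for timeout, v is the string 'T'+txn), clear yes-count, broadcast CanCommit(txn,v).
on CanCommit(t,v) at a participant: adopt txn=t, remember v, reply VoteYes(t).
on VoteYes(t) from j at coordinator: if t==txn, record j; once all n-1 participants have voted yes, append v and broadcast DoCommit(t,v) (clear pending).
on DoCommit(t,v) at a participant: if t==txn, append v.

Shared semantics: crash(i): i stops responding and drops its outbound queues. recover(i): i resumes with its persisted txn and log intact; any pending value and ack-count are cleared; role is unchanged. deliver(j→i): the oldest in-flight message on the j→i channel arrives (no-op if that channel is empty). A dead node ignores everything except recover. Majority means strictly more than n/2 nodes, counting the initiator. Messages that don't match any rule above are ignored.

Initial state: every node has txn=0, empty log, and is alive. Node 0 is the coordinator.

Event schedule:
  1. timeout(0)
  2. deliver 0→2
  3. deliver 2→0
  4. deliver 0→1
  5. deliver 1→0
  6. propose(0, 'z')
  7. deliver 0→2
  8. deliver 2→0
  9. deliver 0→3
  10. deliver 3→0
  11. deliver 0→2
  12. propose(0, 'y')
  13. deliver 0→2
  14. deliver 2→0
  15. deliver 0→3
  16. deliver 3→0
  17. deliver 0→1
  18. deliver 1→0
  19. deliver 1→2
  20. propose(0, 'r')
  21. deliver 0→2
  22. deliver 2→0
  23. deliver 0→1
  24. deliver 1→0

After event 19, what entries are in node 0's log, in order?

1. timeout(0):  <0:coor t1 ->
2. deliver 0→2:  <2:part t1 ->
3. deliver 2→0:  nop
4. deliver 0→1:  <1:part t1 ->
5. deliver 1→0:  nop
6. propose(0,'z'):  <0:coor t2 ->
7. deliver 0→2:  <2:part t2 ->
8. deliver 2→0:  nop
9. deliver 0→3:  <3:part t1 ->
10. deliver 3→0:  nop
11. deliver 0→2:  nop
12. propose(0,'y'):  <0:coor t3 ->
13. deliver 0→2:  <2:part t3 ->
14. deliver 2→0:  nop
15. deliver 0→3:  <3:part t2 ->
16. deliver 3→0:  nop
17. deliver 0→1:  <1:part t2 ->
18. deliver 1→0:  nop
19. deliver 1→2:  nop

empty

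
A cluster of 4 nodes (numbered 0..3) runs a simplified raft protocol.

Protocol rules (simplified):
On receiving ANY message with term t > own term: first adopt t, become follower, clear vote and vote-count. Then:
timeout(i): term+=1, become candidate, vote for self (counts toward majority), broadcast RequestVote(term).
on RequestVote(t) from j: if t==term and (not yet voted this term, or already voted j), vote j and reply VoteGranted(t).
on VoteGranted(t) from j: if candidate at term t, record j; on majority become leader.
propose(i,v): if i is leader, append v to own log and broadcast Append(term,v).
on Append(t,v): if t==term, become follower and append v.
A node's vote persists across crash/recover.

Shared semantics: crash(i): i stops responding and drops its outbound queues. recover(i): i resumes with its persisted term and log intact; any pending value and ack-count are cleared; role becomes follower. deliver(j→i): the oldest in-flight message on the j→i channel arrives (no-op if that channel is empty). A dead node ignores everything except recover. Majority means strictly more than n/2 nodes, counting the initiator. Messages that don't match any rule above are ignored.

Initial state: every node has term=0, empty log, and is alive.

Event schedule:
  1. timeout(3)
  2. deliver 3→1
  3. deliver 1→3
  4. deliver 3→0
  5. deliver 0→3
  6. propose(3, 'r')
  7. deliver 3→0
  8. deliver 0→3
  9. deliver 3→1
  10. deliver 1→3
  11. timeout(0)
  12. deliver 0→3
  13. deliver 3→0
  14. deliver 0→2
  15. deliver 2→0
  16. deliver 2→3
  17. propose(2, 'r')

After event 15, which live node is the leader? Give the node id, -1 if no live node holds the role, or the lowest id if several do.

0

after 1 — timeout(3): n3:cand/t1/[-]
after 2 — deliver 3→1: n1:foll/t1/[-]
after 3 — deliver 1→3: ·
after 4 — deliver 3→0: n0:foll/t1/[-]
after 5 — deliver 0→3: n3:lead/t1/[-]
after 6 — propose(3,'r'): n3:lead/t1/[r]
after 7 — deliver 3→0: n0:foll/t1/[r]
after 8 — deliver 0→3: ·
after 9 — deliver 3→1: n1:foll/t1/[r]
after 10 — deliver 1→3: ·
after 11 — timeout(0): n0:cand/t2/[r]
after 12 — deliver 0→3: n3:foll/t2/[r]
after 13 — deliver 3→0: ·
after 14 — deliver 0→2: n2:foll/t2/[-]
after 15 — deliver 2→0: n0:lead/t2/[r]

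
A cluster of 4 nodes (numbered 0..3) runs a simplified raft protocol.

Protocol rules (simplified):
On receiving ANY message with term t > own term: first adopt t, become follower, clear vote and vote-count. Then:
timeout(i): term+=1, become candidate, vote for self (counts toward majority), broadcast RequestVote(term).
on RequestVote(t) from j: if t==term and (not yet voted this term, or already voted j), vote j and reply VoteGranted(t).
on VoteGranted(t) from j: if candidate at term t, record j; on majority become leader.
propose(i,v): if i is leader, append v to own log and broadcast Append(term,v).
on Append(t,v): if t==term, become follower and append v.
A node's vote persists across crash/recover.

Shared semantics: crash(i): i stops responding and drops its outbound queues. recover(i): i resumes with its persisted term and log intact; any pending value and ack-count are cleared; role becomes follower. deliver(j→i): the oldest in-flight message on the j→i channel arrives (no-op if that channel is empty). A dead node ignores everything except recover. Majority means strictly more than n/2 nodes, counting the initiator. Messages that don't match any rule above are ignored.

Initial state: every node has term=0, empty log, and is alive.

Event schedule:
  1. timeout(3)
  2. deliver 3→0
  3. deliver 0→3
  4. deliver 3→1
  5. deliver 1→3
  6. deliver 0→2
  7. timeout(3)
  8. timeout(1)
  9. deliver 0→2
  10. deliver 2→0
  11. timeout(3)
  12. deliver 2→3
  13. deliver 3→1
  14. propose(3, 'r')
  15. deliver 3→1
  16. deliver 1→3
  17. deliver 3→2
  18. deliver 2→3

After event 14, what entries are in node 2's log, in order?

empty

step 1 timeout(3): 3={cand,t=1,log=-}
step 2 deliver 3→0: 0={foll,t=1,log=-}
step 3 deliver 0→3: —
step 4 deliver 3→1: 1={foll,t=1,log=-}
step 5 deliver 1→3: 3={lead,t=1,log=-}
step 6 deliver 0→2: —
step 7 timeout(3): 3={cand,t=2,log=-}
step 8 timeout(1): 1={cand,t=2,log=-}
step 9 deliver 0→2: —
step 10 deliver 2→0: —
step 11 timeout(3): 3={cand,t=3,log=-}
step 12 deliver 2→3: —
step 13 deliver 3→1: —
step 14 propose(3,'r'): —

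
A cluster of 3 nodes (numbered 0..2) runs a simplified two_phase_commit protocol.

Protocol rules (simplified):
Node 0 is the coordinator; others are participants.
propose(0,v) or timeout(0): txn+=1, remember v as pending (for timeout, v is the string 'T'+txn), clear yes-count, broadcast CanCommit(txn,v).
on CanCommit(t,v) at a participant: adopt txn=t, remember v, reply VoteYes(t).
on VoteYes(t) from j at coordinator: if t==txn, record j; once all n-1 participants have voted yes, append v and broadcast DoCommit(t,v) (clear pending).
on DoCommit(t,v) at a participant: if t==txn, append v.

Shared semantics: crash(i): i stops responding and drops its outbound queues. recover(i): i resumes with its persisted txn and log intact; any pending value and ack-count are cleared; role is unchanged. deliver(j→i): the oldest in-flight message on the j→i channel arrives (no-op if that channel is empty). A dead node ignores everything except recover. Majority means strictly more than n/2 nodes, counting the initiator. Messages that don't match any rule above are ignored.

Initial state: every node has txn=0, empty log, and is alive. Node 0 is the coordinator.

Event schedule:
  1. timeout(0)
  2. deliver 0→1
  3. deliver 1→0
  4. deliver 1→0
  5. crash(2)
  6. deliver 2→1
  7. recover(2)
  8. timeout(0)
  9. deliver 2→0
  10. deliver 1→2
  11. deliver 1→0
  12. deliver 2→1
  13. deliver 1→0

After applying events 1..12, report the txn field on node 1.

e1 timeout(0): 0[coor,t=1,-]
e2 deliver 0→1: 1[part,t=1,-]
e3 deliver 1→0: ·
e4 deliver 1→0: ·
e5 crash(2): 2[✗part,t=0,-]
e6 deliver 2→1: ·
e7 recover(2): 2[part,t=0,-]
e8 timeout(0): 0[coor,t=2,-]
e9 deliver 2→0: ·
e10 deliver 1→2: ·
e11 deliver 1→0: ·
e12 deliver 2→1: ·

1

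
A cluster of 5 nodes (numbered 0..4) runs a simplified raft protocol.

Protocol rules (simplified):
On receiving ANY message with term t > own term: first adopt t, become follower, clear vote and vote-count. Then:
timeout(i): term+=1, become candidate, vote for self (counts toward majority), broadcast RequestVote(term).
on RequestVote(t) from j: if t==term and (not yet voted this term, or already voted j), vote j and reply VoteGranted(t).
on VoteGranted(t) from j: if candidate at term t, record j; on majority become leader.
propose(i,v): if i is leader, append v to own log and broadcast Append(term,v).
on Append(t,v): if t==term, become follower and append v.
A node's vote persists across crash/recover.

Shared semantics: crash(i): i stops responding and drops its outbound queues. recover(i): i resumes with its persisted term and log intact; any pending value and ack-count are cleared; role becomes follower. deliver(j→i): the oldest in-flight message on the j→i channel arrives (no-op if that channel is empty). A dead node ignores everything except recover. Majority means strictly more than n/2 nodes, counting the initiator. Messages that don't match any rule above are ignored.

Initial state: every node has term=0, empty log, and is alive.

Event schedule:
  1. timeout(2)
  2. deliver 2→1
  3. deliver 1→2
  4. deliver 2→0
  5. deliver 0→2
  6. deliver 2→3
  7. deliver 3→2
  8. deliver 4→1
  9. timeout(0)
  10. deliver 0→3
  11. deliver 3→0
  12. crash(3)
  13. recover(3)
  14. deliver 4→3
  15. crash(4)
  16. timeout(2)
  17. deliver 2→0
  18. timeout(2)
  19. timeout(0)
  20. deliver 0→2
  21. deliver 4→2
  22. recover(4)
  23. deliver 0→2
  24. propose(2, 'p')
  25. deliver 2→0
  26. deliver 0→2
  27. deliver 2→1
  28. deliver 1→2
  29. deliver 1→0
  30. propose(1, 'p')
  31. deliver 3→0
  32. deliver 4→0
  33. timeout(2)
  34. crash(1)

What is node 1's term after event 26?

1

after 1 — timeout(2): n2:cand/t1/[-]
after 2 — deliver 2→1: n1:foll/t1/[-]
after 3 — deliver 1→2: ·
after 4 — deliver 2→0: n0:foll/t1/[-]
after 5 — deliver 0→2: n2:lead/t1/[-]
after 6 — deliver 2→3: n3:foll/t1/[-]
after 7 — deliver 3→2: ·
after 8 — deliver 4→1: ·
after 9 — timeout(0): n0:cand/t2/[-]
after 10 — deliver 0→3: n3:foll/t2/[-]
after 11 — deliver 3→0: ·
after 12 — crash(3): n3:✗foll/t2/[-]
after 13 — recover(3): n3:foll/t2/[-]
after 14 — deliver 4→3: ·
after 15 — crash(4): n4:✗foll/t0/[-]
after 16 — timeout(2): n2:cand/t2/[-]
after 17 — deliver 2→0: ·
after 18 — timeout(2): n2:cand/t3/[-]
after 19 — timeout(0): n0:cand/t3/[-]
after 20 — deliver 0→2: ·
after 21 — deliver 4→2: ·
after 22 — recover(4): n4:foll/t0/[-]
after 23 — deliver 0→2: ·
after 24 — propose(2,'p'): ·
after 25 — deliver 2→0: ·
after 26 — deliver 0→2: ·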